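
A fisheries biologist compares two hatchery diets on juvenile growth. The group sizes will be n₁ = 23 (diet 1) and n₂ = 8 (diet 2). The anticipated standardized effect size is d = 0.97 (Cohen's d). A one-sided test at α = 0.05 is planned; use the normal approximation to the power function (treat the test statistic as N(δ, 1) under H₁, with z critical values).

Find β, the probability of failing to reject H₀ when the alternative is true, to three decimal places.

Noncentrality parameter: λ = d / √(1/n₁ + 1/n₂) = 0.97 / √(1/23 + 1/8) = 2.3632
Critical value for a one-sided test at α = 0.05: z_α = 1.645.
Power = P(Z > 1.645 − λ) = Φ(0.718) = 0.7637.
Type II error: β = 1 − power = 1 − 0.7637 = 0.2363.

β ≈ 0.236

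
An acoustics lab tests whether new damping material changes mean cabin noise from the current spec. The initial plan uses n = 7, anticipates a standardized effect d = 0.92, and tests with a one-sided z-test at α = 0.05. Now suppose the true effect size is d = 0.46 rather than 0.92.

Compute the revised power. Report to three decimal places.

With d = 0.46: δ = d·√n = 0.46 × √7 = 1.2170. Critical value z_{0.05} = 1.645.
Revised power = Φ(δ − 1.645) = Φ(-0.428) = 0.3344.

Power ≈ 0.334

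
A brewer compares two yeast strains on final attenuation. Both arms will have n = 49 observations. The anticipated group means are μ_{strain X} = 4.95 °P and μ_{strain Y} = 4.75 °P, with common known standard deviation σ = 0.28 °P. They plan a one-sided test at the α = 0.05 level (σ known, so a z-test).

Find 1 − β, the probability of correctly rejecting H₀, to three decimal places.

Power ≈ 0.971

Standardized effect: d = |μ_{strain X} − μ_{strain Y}| / σ = |4.95 − 4.75| / 0.28 = 0.7143
Noncentrality parameter: δ = d·√(n/2) = 0.7143 × √(49/2) = 3.5355
Critical value for a one-sided test at α = 0.05: z_α = 1.645.
Power = Φ(δ − 1.645) = Φ(1.891) = 0.9707.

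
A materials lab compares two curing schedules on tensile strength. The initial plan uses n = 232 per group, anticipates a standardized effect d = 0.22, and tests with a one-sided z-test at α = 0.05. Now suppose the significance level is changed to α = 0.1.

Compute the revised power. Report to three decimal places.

Power ≈ 0.862

δ = d·√(n/2) = 0.22 × √(232/2) = 2.3695 (unchanged). New critical value: z_{0.1} = 1.282.
Revised power = Φ(δ − 1.282) = Φ(1.088) = 0.8617.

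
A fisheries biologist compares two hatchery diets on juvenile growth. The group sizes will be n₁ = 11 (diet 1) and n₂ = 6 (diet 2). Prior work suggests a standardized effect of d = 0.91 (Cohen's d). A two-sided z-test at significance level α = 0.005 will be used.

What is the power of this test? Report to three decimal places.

Noncentrality parameter: δ = d / √(1/n₁ + 1/n₂) = 0.91 / √(1/11 + 1/6) = 1.7930
Critical value for a two-sided test at α = 0.005: z_{α/2} = 2.807.
Power = Φ(δ − 2.807) + Φ(−δ − 2.807) = Φ(-1.014) + Φ(-4.600) = 0.1553 + 0.0000 = 0.1553.

Power ≈ 0.155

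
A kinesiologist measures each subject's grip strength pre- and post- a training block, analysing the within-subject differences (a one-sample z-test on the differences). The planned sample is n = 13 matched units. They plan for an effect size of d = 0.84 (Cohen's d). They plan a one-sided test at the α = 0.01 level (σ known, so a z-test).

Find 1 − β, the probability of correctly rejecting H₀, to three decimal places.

Power ≈ 0.759

Noncentrality parameter: δ = d·√n = 0.84 × √13 = 3.0287
One-sided α = 0.01 → critical value z_{0.01} = 2.326.
Power = Φ(δ − 2.326) = Φ(0.702) = 0.7588.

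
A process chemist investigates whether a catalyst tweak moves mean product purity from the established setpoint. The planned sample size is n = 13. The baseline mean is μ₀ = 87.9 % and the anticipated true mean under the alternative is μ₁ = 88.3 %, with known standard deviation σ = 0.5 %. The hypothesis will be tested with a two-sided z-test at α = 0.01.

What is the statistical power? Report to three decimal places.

Power ≈ 0.621

Standardized effect: d = |μ₁ − μ₀| / σ = |88.3 − 87.9| / 0.5 = 0.8000
Noncentrality parameter: δ = d·√n = 0.8000 × √13 = 2.8844
Critical value for a two-sided test at α = 0.01: z_{α/2} = 2.576.
Power = Φ(δ − 2.576) + Φ(−δ − 2.576) = Φ(0.309) + Φ(-5.460) = 0.6212 + 0.0000 = 0.6212.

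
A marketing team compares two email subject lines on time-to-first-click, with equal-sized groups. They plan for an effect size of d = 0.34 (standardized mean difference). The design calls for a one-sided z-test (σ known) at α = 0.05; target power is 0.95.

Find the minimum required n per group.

Set Φ(δ − 1.645) = 0.95; then δ − 1.645 = Φ⁻¹(0.95) = 1.645, giving δ = 3.290.
δ = d·√(n/2) ⇒ n = 2(δ/d)² = 2 × (3.290 / 0.34)² = 187.23.
Rounding up, n = 188 per group.

n = 188 per group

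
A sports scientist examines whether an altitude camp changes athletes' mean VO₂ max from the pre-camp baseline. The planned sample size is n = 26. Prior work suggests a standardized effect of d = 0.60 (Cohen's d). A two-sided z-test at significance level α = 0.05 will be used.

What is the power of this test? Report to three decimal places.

Power ≈ 0.864

Noncentrality parameter: λ = d·√n = 0.60 × √26 = 3.0594
Critical value for a two-sided test at α = 0.05: z_{α/2} = 1.960.
Power = Φ(λ − 1.960) + Φ(−λ − 1.960) = Φ(1.099) + Φ(-5.019) = 0.8642 + 0.0000 = 0.8642.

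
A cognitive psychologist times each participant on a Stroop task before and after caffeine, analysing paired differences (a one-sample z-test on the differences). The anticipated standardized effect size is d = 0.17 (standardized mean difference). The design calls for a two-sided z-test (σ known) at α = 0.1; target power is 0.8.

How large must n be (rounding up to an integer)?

n = 214

For power 0.8 need Φ(δ − z_{0.05}) = 0.8, so δ = z_{0.05} + z_{0.20} = 1.645 + 0.842 = 2.486.
(The Φ(−δ − z_{α/2}) term is vanishingly small for δ > 0 and is dropped in the standard sample-size formula.)
δ = d·√n ⇒ n = (δ/d)² = (2.486 / 0.17)² = 213.93.
Round up to the next whole unit.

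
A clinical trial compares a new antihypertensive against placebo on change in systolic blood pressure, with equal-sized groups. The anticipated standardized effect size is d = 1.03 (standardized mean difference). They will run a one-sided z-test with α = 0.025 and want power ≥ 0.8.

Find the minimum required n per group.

For power 0.8 need Φ(δ − z_{0.025}) = 0.8, so δ = z_{0.025} + z_{0.20} = 1.960 + 0.842 = 2.802.
δ = d·√(n/2) ⇒ n = 2(δ/d)² = 2 × (2.802 / 1.03)² = 14.80.
Rounding up, n = 15 per group.

n = 15 per group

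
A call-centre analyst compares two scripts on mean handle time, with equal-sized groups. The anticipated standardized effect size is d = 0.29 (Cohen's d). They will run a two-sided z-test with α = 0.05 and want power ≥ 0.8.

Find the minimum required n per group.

n = 187 per group

For power 0.8 need Φ(δ − z_{0.025}) = 0.8, so δ = z_{0.025} + z_{0.20} = 1.960 + 0.842 = 2.802.
(For δ > 0 the lower-tail rejection region contributes negligibly to power, so the one-term inversion is standard.)
δ = d·√(n/2) ⇒ n = 2(δ/d)² = 2 × (2.802 / 0.29)² = 186.66.
Round up to the next whole unit.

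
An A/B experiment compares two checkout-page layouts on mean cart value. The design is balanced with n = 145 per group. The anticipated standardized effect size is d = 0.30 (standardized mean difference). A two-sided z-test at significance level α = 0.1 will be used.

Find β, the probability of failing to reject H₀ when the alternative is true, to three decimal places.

β ≈ 0.182

Noncentrality parameter: δ = d·√(n/2) = 0.30 × √(145/2) = 2.5544
Critical value for a two-sided test at α = 0.1: z_{α/2} = 1.645.
Power = Φ(δ − 1.645) + Φ(−δ − 1.645) = Φ(0.910) + Φ(-4.199) = 0.8185 + 0.0000 = 0.8185.
Type II error: β = 1 − power = 1 − 0.8185 = 0.1815.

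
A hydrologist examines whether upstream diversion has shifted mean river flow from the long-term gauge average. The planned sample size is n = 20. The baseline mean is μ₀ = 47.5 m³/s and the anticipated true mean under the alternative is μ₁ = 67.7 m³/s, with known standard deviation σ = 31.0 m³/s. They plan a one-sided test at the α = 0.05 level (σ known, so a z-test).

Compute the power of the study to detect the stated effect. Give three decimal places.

Standardized effect: d = |μ₁ − μ₀| / σ = |67.7 − 47.5| / 31.0 = 0.6516
Noncentrality parameter: δ = d·√n = 0.6516 × √20 = 2.9141
One-sided α = 0.05 → critical value z_{0.05} = 1.645.
Power = P(Z > 1.645 − δ) = Φ(1.269) = 0.8978.

Power ≈ 0.898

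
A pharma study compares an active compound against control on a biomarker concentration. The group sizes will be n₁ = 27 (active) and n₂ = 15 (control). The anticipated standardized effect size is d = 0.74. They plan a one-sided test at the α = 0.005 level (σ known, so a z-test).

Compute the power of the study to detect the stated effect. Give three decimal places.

Noncentrality parameter: δ = d / √(1/n₁ + 1/n₂) = 0.74 / √(1/27 + 1/15) = 2.2979
Critical value for a one-sided test at α = 0.005: z_α = 2.576.
Power = P(Z > 2.576 − δ) = Φ(-0.278) = 0.3905.

Power ≈ 0.391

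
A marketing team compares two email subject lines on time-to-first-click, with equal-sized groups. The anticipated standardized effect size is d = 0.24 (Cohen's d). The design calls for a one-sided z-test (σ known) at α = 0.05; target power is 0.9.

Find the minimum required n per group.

n = 298 per group

Set Φ(δ − 1.645) = 0.9; then δ − 1.645 = Φ⁻¹(0.9) = 1.282, giving δ = 2.926.
δ = d·√(n/2) ⇒ n = 2(δ/d)² = 2 × (2.926 / 0.24)² = 297.36.
Round up to the next whole unit.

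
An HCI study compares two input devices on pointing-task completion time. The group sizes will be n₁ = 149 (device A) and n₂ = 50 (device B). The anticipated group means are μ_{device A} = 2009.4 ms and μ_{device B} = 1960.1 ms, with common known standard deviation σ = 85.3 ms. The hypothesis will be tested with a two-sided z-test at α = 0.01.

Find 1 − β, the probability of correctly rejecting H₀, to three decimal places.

Power ≈ 0.832

Standardized effect: d = |μ_{device A} − μ_{device B}| / σ = |2009.4 − 1960.1| / 85.3 = 0.5780
Noncentrality parameter: δ = d / √(1/n₁ + 1/n₂) = 0.5780 / √(1/149 + 1/50) = 3.5363
Critical value for a two-sided test at α = 0.01: z_{α/2} = 2.576.
Power = Φ(δ − 2.576) + Φ(−δ − 2.576) = Φ(0.960) + Φ(-6.112) = 0.8316 + 0.0000 = 0.8316.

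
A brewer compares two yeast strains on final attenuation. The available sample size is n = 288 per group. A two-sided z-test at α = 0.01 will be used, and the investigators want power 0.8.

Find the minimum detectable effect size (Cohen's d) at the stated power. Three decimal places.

d ≈ 0.285

Required noncentrality: δ = z_{0.005} + z_{0.20} = 2.576 + 0.842 = 3.417.
(Lower-tail contribution to power is negligible for δ > 0.)
δ = d·√(n/2) ⇒ d = δ/√(n/2) = 3.417/√(288/2) = 0.2848.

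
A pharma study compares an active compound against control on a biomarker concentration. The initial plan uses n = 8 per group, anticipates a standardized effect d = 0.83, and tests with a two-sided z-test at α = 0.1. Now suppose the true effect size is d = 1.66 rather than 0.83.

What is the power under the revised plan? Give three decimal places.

Power ≈ 0.953

With d = 1.66: δ = d·√(n/2) = 1.66 × √(8/2) = 3.3200. Critical value z_{0.05} = 1.645.
Revised power = Φ(δ − 1.645) + Φ(−δ − 1.645) = Φ(1.675) + Φ(-4.965) = 0.9530 + 0.0000 = 0.9530.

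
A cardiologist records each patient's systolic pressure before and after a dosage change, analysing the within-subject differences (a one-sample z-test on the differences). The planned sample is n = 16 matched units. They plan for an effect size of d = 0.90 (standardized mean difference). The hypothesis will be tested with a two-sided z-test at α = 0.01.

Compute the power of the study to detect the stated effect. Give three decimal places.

Power ≈ 0.847

Noncentrality parameter: λ = d·√n = 0.90 × √16 = 3.6000
Critical value for a two-sided test at α = 0.01: z_{α/2} = 2.576.
Power = Φ(λ − 2.576) + Φ(−λ − 2.576) = Φ(1.024) + Φ(-6.176) = 0.8471 + 0.0000 = 0.8471.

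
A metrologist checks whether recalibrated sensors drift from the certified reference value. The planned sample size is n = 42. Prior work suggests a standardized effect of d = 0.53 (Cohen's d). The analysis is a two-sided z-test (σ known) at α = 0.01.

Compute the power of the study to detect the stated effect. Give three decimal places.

Noncentrality parameter: δ = d·√n = 0.53 × √42 = 3.4348
Two-sided α = 0.01 → critical value z_{0.005} = 2.576.
Power = Φ(δ − 2.576) + Φ(−δ − 2.576) = Φ(0.859) + Φ(-6.011) = 0.8048 + 0.0000 = 0.8048.

Power ≈ 0.805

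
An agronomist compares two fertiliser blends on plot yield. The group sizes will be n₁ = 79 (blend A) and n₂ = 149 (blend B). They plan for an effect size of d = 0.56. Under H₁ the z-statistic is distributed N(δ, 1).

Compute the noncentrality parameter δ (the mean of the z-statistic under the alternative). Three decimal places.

δ ≈ 4.024

The noncentrality parameter scales effect size by the design's sample-size factor: δ = d / √(1/n₁ + 1/n₂) = 0.56 / √(1/79 + 1/149) = 4.0237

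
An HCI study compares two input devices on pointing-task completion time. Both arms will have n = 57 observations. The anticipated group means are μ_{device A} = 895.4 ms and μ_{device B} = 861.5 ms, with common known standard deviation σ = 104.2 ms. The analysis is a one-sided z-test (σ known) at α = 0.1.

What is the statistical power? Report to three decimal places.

Power ≈ 0.676

Standardized effect: d = |μ_{device A} − μ_{device B}| / σ = |895.4 − 861.5| / 104.2 = 0.3253
Noncentrality parameter: λ = d·√(n/2) = 0.3253 × √(57/2) = 1.7368
One-sided α = 0.1 → critical value z_{0.1} = 1.282.
Power = P(Z > 1.282 − λ) = Φ(0.455) = 0.6755.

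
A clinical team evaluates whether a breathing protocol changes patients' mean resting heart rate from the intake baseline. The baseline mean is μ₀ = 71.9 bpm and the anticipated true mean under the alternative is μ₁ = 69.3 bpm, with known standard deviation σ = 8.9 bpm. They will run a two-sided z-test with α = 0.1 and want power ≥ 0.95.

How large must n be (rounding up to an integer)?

Standardized effect: d = |μ₁ − μ₀| / σ = |69.3 − 71.9| / 8.9 = 0.2921
Set Φ(δ − 1.645) = 0.95; then δ − 1.645 = Φ⁻¹(0.95) = 1.645, giving δ = 3.290.
(For δ > 0 the lower-tail rejection region contributes negligibly to power, so the one-term inversion is standard.)
δ = d·√n ⇒ n = (δ/d)² = (3.290 / 0.2921)² = 126.81.
Rounding up, n = 127.

n = 127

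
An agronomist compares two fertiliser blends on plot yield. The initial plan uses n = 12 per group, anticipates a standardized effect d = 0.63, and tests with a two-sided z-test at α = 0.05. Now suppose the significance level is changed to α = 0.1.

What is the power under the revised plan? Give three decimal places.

Power ≈ 0.460

δ = d·√(n/2) = 0.63 × √(12/2) = 1.5432 (unchanged). New critical value: z_{0.05} = 1.645.
Revised power = Φ(δ − 1.645) + Φ(−δ − 1.645) = Φ(-0.102) + Φ(-3.188) = 0.4595 + 0.0007 = 0.4602.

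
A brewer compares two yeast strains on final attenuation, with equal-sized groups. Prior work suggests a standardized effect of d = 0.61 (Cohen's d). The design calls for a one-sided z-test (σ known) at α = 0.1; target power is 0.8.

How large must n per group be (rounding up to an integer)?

n = 25 per group

For power 0.8 need Φ(δ − z_{0.1}) = 0.8, so δ = z_{0.1} + z_{0.20} = 1.282 + 0.842 = 2.123.
δ = d·√(n/2) ⇒ n = 2(δ/d)² = 2 × (2.123 / 0.61)² = 24.23.
Rounding up, n = 25 per group.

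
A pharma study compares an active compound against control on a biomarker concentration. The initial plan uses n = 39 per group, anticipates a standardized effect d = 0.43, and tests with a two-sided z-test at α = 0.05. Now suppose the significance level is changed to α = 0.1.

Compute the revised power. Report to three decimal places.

Power ≈ 0.600

δ = d·√(n/2) = 0.43 × √(39/2) = 1.8988 (unchanged). New critical value: z_{0.05} = 1.645.
Revised power = Φ(δ − 1.645) + Φ(−δ − 1.645) = Φ(0.254) + Φ(-3.544) = 0.6002 + 0.0002 = 0.6004.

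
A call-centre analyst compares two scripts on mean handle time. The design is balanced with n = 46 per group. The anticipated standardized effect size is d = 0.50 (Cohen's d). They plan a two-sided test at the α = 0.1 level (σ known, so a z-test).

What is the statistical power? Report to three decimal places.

Power ≈ 0.774

Noncentrality parameter: δ = d·√(n/2) = 0.50 × √(46/2) = 2.3979
Critical value for a two-sided test at α = 0.1: z_{α/2} = 1.645.
Power = Φ(δ − 1.645) + Φ(−δ − 1.645) = Φ(0.753) + Φ(-4.043) = 0.7743 + 0.0000 = 0.7743.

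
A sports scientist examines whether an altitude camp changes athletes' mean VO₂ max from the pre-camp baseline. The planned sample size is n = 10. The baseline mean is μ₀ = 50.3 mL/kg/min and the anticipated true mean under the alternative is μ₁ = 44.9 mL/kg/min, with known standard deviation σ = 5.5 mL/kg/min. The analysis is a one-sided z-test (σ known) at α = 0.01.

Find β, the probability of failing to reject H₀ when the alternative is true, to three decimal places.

Standardized effect: d = |μ₁ − μ₀| / σ = |44.9 − 50.3| / 5.5 = 0.9818
Noncentrality parameter: δ = d·√n = 0.9818 × √10 = 3.1048
Critical value for a one-sided test at α = 0.01: z_α = 2.326.
Power = Φ(δ − 2.326) = Φ(0.778) = 0.7818.
Type II error: β = 1 − power = 1 − 0.7818 = 0.2182.

β ≈ 0.218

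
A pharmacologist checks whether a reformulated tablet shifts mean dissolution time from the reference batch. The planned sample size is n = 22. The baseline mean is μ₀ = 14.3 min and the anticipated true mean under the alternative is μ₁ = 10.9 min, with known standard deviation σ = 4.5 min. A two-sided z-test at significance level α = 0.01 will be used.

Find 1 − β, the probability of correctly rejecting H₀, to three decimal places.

Standardized effect: d = |μ₁ − μ₀| / σ = |10.9 − 14.3| / 4.5 = 0.7556
Noncentrality parameter: δ = d·√n = 0.7556 × √22 = 3.5439
Critical value for a two-sided test at α = 0.01: z_{α/2} = 2.576.
Power = Φ(δ − 2.576) + Φ(−δ − 2.576) = Φ(0.968) + Φ(-6.120) = 0.8335 + 0.0000 = 0.8335.

Power ≈ 0.833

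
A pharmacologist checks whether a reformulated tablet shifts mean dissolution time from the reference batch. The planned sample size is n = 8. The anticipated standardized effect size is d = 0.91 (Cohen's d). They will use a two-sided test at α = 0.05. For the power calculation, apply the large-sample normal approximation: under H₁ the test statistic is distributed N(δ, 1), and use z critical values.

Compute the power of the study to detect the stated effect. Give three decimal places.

Power ≈ 0.730

Noncentrality parameter: δ = d·√n = 0.91 × √8 = 2.5739
Two-sided α = 0.05 → critical value z_{0.025} = 1.960.
Power = Φ(δ − 1.960) + Φ(−δ − 1.960) = Φ(0.614) + Φ(-4.534) = 0.7304 + 0.0000 = 0.7304.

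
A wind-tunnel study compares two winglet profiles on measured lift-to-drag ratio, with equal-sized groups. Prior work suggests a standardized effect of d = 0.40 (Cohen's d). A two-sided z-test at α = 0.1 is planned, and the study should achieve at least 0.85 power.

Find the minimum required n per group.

For power 0.85 need Φ(δ − z_{0.05}) = 0.85, so δ = z_{0.05} + z_{0.15} = 1.645 + 1.036 = 2.681.
(The Φ(−δ − z_{α/2}) term is vanishingly small for δ > 0 and is dropped in the standard sample-size formula.)
δ = d·√(n/2) ⇒ n = 2(δ/d)² = 2 × (2.681 / 0.40)² = 89.87.
Round up to the next whole unit.

n = 90 per group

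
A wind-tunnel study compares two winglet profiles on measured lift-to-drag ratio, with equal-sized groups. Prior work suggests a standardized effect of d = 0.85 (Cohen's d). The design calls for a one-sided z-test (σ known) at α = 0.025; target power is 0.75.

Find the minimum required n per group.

n = 20 per group

Set Φ(δ − 1.960) = 0.75; then δ − 1.960 = Φ⁻¹(0.75) = 0.674, giving δ = 2.634.
δ = d·√(n/2) ⇒ n = 2(δ/d)² = 2 × (2.634 / 0.85)² = 19.21.
Round up to the next whole unit.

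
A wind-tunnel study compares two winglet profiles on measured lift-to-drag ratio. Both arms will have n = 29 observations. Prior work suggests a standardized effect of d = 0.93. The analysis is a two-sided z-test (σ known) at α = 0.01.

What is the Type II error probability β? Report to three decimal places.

β ≈ 0.167

Noncentrality parameter: δ = d·√(n/2) = 0.93 × √(29/2) = 3.5413
Two-sided α = 0.01 → critical value z_{0.005} = 2.576.
Power = Φ(δ − 2.576) + Φ(−δ − 2.576) = Φ(0.966) + Φ(-6.117) = 0.8329 + 0.0000 = 0.8329.
Type II error: β = 1 − power = 1 − 0.8329 = 0.1671.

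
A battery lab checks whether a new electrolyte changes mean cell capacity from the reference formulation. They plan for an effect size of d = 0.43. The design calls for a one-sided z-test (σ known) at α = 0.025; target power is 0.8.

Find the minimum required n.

n = 43

Set Φ(δ − 1.960) = 0.8; then δ − 1.960 = Φ⁻¹(0.8) = 0.842, giving δ = 2.802.
δ = d·√n ⇒ n = (δ/d)² = (2.802 / 0.43)² = 42.45.
Rounding up, n = 43.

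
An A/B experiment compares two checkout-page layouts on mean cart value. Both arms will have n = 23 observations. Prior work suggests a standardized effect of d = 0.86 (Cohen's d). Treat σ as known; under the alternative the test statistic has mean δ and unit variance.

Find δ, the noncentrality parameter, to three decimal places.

The noncentrality parameter scales effect size by the design's sample-size factor: δ = d·√(n/2) = 0.86 × √(23/2) = 2.9164

δ ≈ 2.916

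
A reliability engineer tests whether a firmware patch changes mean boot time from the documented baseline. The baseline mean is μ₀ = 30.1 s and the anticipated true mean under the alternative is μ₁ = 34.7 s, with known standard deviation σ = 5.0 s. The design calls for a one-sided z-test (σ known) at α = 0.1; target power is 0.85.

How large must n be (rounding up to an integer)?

Standardized effect: d = |μ₁ − μ₀| / σ = |34.7 − 30.1| / 5.0 = 0.9200
Set Φ(δ − 1.282) = 0.85; then δ − 1.282 = Φ⁻¹(0.85) = 1.036, giving δ = 2.318.
δ = d·√n ⇒ n = (δ/d)² = (2.318 / 0.9200)² = 6.35.
Round up to the next whole unit.

n = 7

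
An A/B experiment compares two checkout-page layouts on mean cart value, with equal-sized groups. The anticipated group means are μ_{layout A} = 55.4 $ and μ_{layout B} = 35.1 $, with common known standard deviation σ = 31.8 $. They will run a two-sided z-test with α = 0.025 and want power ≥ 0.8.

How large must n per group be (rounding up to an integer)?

Standardized effect: d = |μ_{layout A} − μ_{layout B}| / σ = |55.4 − 35.1| / 31.8 = 0.6384
Set Φ(δ − 2.241) = 0.8; then δ − 2.241 = Φ⁻¹(0.8) = 0.842, giving δ = 3.083.
(The Φ(−δ − z_{α/2}) term is vanishingly small for δ > 0 and is dropped in the standard sample-size formula.)
δ = d·√(n/2) ⇒ n = 2(δ/d)² = 2 × (3.083 / 0.6384)² = 46.65.
Rounding up, n = 47 per group.

n = 47 per group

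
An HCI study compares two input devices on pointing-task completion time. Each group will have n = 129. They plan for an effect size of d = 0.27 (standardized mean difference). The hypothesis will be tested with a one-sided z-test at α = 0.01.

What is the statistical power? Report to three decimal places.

Noncentrality parameter: δ = d·√(n/2) = 0.27 × √(129/2) = 2.1684
Critical value for a one-sided test at α = 0.01: z_α = 2.326.
Power = Φ(δ − 2.326) = Φ(-0.158) = 0.4373.

Power ≈ 0.437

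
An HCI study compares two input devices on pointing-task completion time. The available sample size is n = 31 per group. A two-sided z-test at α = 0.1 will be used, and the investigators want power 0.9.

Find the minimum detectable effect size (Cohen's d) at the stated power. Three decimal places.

d ≈ 0.743

Required noncentrality: δ = z_{0.05} + z_{0.10} = 1.645 + 1.282 = 2.926.
(Lower-tail contribution to power is negligible for δ > 0.)
δ = d·√(n/2) ⇒ d = δ/√(n/2) = 2.926/√(31/2) = 0.7433.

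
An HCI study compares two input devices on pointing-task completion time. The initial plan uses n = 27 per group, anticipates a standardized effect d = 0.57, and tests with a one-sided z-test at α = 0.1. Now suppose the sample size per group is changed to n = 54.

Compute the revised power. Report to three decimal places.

With n = 54 per group: δ = d·√(n/2) = 0.57 × √(54/2) = 2.9618. Critical value z_{0.1} = 1.282.
Revised power = P(Z > 1.282 − δ) = Φ(1.680) = 0.9535.

Power ≈ 0.954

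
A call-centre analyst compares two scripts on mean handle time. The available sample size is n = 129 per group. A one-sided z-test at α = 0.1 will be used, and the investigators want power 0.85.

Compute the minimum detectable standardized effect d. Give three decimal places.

d ≈ 0.289

Need Φ(δ − 1.282) = 0.85, so δ = 1.282 + 1.036 = 2.318.
δ = d·√(n/2) ⇒ d = δ/√(n/2) = 2.318/√(129/2) = 0.2886.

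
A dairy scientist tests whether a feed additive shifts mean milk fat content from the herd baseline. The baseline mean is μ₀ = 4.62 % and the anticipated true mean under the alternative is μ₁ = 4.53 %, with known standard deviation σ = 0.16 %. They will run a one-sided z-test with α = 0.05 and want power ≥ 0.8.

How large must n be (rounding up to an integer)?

n = 20

Standardized effect: d = |μ₁ − μ₀| / σ = |4.53 − 4.62| / 0.16 = 0.5625
Set Φ(δ − 1.645) = 0.8; then δ − 1.645 = Φ⁻¹(0.8) = 0.842, giving δ = 2.486.
δ = d·√n ⇒ n = (δ/d)² = (2.486 / 0.5625)² = 19.54.
Rounding up, n = 20.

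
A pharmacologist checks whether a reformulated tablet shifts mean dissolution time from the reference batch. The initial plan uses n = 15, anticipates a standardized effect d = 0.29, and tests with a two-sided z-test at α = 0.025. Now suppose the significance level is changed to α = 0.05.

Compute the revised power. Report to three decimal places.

δ = d·√n = 0.29 × √15 = 1.1232 (unchanged). New critical value: z_{0.025} = 1.960.
Revised power = Φ(δ − 1.960) + Φ(−δ − 1.960) = Φ(-0.837) + Φ(-3.083) = 0.2014 + 0.0010 = 0.2024.

Power ≈ 0.202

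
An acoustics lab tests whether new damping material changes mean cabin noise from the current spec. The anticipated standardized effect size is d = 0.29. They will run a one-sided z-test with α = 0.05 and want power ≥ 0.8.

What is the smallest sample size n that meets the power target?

Set Φ(δ − 1.645) = 0.8; then δ − 1.645 = Φ⁻¹(0.8) = 0.842, giving δ = 2.486.
δ = d·√n ⇒ n = (δ/d)² = (2.486 / 0.29)² = 73.51.
Round up to the next whole unit.

n = 74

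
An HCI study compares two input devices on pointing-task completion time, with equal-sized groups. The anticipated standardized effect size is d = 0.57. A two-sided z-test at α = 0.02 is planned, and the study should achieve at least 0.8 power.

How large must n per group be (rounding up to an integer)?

Set Φ(δ − 2.326) = 0.8; then δ − 2.326 = Φ⁻¹(0.8) = 0.842, giving δ = 3.168.
(For δ > 0 the lower-tail rejection region contributes negligibly to power, so the one-term inversion is standard.)
δ = d·√(n/2) ⇒ n = 2(δ/d)² = 2 × (3.168 / 0.57)² = 61.78.
Round up to the next whole unit.

n = 62 per group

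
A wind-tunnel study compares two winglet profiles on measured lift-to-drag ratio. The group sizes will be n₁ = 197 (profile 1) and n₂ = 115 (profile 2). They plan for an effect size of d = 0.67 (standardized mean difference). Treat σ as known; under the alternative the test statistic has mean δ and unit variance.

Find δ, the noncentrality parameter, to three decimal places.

δ ≈ 5.709

δ = d / √(1/n₁ + 1/n₂) = 0.67 / √(1/197 + 1/115) = 5.7093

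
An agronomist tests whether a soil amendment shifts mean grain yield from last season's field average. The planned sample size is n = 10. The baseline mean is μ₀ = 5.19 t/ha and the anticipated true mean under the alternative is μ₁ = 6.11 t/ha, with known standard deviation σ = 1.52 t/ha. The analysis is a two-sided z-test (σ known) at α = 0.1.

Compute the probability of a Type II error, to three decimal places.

β ≈ 0.394

Standardized effect: d = |μ₁ − μ₀| / σ = |6.11 − 5.19| / 1.52 = 0.6053
Noncentrality parameter: δ = d·√n = 0.6053 × √10 = 1.9140
Critical value for a two-sided test at α = 0.1: z_{α/2} = 1.645.
Power = Φ(δ − 1.645) + Φ(−δ − 1.645) = Φ(0.269) + Φ(-3.559) = 0.6061 + 0.0002 = 0.6063.
Type II error: β = 1 − power = 1 − 0.6063 = 0.3937.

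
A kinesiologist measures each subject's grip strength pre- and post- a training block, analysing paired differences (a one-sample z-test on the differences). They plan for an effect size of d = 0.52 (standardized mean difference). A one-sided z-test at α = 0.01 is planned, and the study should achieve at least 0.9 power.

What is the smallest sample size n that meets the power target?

n = 49

Set Φ(δ − 2.326) = 0.9; then δ − 2.326 = Φ⁻¹(0.9) = 1.282, giving δ = 3.608.
δ = d·√n ⇒ n = (δ/d)² = (3.608 / 0.52)² = 48.14.
Rounding up, n = 49.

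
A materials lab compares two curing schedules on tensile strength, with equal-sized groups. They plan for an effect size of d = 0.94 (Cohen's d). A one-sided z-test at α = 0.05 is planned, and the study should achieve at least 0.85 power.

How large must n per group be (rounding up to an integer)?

n = 17 per group

For power 0.85 need Φ(δ − z_{0.05}) = 0.85, so δ = z_{0.05} + z_{0.15} = 1.645 + 1.036 = 2.681.
δ = d·√(n/2) ⇒ n = 2(δ/d)² = 2 × (2.681 / 0.94)² = 16.27.
Round up to the next whole unit.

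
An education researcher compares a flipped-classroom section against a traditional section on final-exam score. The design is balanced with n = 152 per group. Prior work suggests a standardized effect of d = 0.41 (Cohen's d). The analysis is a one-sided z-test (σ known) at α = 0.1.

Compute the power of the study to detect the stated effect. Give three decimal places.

Power ≈ 0.989

Noncentrality parameter: δ = d·√(n/2) = 0.41 × √(152/2) = 3.5743
One-sided α = 0.1 → critical value z_{0.1} = 1.282.
Power = P(Z > 1.282 − δ) = Φ(2.293) = 0.9891.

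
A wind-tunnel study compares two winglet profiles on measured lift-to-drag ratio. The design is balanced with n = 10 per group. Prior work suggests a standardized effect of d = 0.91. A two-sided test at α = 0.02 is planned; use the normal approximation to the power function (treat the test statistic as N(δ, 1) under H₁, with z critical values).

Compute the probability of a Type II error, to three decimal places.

β ≈ 0.615

Noncentrality parameter: δ = d·√(n/2) = 0.91 × √(10/2) = 2.0348
Two-sided α = 0.02 → critical value z_{0.01} = 2.326.
Power = Φ(δ − 2.326) + Φ(−δ − 2.326) = Φ(-0.292) + Φ(-4.361) = 0.3853 + 0.0000 = 0.3853.
Type II error: β = 1 − power = 1 − 0.3853 = 0.6147.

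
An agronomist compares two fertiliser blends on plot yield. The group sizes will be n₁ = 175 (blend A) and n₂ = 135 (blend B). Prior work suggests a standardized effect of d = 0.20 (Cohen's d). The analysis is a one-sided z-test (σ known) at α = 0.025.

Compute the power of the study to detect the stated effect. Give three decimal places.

Power ≈ 0.415

Noncentrality parameter: δ = d / √(1/n₁ + 1/n₂) = 0.20 / √(1/175 + 1/135) = 1.7460
One-sided α = 0.025 → critical value z_{0.025} = 1.960.
Power = P(Z > 1.960 − δ) = Φ(-0.214) = 0.4153.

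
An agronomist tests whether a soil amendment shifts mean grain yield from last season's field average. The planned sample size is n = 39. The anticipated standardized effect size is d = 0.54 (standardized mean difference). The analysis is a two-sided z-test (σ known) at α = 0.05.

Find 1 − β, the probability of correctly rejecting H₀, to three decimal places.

Noncentrality parameter: δ = d·√n = 0.54 × √39 = 3.3723
Critical value for a two-sided test at α = 0.05: z_{α/2} = 1.960.
Power = Φ(δ − 1.960) + Φ(−δ − 1.960) = Φ(1.412) + Φ(-5.332) = 0.9211 + 0.0000 = 0.9211.

Power ≈ 0.921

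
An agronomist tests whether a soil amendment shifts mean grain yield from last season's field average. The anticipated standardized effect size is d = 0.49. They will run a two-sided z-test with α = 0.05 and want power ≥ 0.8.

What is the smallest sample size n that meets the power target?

For power 0.8 need Φ(δ − z_{0.025}) = 0.8, so δ = z_{0.025} + z_{0.20} = 1.960 + 0.842 = 2.802.
(Ignoring the negligible lower-tail rejection probability gives the usual closed-form inversion.)
δ = d·√n ⇒ n = (δ/d)² = (2.802 / 0.49)² = 32.69.
Round up to the next whole unit.

n = 33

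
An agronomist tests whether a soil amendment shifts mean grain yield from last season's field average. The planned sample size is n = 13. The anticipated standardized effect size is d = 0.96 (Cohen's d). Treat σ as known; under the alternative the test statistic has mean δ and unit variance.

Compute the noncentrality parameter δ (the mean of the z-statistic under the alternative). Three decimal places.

The noncentrality parameter scales effect size by the design's sample-size factor: δ = d·√n = 0.96 × √13 = 3.4613

δ ≈ 3.461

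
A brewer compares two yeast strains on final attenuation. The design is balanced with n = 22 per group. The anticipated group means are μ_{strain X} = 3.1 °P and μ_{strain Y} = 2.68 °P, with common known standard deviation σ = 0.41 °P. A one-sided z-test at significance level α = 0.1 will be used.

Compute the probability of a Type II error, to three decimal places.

β ≈ 0.017

Standardized effect: d = |μ_{strain X} − μ_{strain Y}| / σ = |3.1 − 2.68| / 0.41 = 1.0244
Noncentrality parameter: δ = d·√(n/2) = 1.0244 × √(22/2) = 3.3975
Critical value for a one-sided test at α = 0.1: z_α = 1.282.
Power = P(Z > 1.282 − δ) = Φ(2.116) = 0.9828.
Type II error: β = 1 − power = 1 − 0.9828 = 0.0172.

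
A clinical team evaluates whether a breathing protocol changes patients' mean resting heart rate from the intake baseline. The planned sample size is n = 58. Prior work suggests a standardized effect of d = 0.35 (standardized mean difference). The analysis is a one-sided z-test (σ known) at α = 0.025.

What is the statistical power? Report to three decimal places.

Power ≈ 0.760

Noncentrality parameter: δ = d·√n = 0.35 × √58 = 2.6655
Critical value for a one-sided test at α = 0.025: z_α = 1.960.
Power = Φ(δ − 1.960) = Φ(0.706) = 0.7598.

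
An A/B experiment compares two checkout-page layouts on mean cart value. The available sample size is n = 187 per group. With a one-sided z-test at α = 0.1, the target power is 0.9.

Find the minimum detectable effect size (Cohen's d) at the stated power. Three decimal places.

d ≈ 0.265

Required noncentrality: δ = z_{0.1} + z_{0.10} = 1.282 + 1.282 = 2.563.
δ = d·√(n/2) ⇒ d = δ/√(n/2) = 2.563/√(187/2) = 0.2651.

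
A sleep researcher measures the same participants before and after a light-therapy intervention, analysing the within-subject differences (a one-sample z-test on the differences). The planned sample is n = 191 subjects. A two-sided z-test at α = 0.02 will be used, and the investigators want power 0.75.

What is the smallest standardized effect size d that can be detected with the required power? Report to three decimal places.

d ≈ 0.217

Need Φ(δ − 2.326) = 0.75, so δ = 2.326 + 0.674 = 3.001.
(Lower-tail contribution to power is negligible for δ > 0.)
δ = d·√n ⇒ d = δ/√n = 3.001/√191 = 0.2171.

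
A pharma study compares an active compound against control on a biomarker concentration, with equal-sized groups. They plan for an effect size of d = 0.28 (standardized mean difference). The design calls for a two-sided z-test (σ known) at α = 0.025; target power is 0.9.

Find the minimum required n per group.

For power 0.9 need Φ(δ − z_{0.0125}) = 0.9, so δ = z_{0.0125} + z_{0.10} = 2.241 + 1.282 = 3.523.
(For δ > 0 the lower-tail rejection region contributes negligibly to power, so the one-term inversion is standard.)
δ = d·√(n/2) ⇒ n = 2(δ/d)² = 2 × (3.523 / 0.28)² = 316.61.
Round up to the next whole unit.

n = 317 per group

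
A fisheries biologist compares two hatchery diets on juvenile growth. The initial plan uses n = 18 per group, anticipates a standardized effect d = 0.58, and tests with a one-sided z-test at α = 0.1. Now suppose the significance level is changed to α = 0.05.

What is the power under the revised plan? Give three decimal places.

Power ≈ 0.538

δ = d·√(n/2) = 0.58 × √(18/2) = 1.7400 (unchanged). New critical value: z_{0.05} = 1.645.
Revised power = Φ(δ − 1.645) = Φ(0.095) = 0.5379.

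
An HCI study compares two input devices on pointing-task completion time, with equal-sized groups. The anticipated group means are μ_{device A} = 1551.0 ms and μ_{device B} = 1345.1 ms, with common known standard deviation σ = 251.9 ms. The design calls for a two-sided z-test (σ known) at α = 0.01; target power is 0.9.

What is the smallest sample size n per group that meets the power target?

Standardized effect: d = |μ_{device A} − μ_{device B}| / σ = |1551.0 − 1345.1| / 251.9 = 0.8174
For power 0.9 need Φ(δ − z_{0.005}) = 0.9, so δ = z_{0.005} + z_{0.10} = 2.576 + 1.282 = 3.857.
(Ignoring the negligible lower-tail rejection probability gives the usual closed-form inversion.)
δ = d·√(n/2) ⇒ n = 2(δ/d)² = 2 × (3.857 / 0.8174)² = 44.54.
Round up to the next whole unit.

n = 45 per group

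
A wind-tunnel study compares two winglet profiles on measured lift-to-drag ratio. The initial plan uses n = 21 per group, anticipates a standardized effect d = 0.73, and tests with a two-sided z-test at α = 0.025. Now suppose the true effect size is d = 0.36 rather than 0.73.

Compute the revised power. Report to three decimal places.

Power ≈ 0.142

With d = 0.36: δ = d·√(n/2) = 0.36 × √(21/2) = 1.1665. Critical value z_{0.0125} = 2.241.
Revised power = Φ(δ − 2.241) + Φ(−δ − 2.241) = Φ(-1.075) + Φ(-3.408) = 0.1412 + 0.0003 = 0.1415.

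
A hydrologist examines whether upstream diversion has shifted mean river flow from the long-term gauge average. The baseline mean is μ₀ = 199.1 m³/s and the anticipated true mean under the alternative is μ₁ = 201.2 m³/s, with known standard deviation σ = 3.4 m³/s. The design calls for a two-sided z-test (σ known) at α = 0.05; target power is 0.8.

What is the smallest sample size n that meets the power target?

n = 21

Standardized effect: d = |μ₁ − μ₀| / σ = |201.2 − 199.1| / 3.4 = 0.6176
Set Φ(δ − 1.960) = 0.8; then δ − 1.960 = Φ⁻¹(0.8) = 0.842, giving δ = 2.802.
(The Φ(−δ − z_{α/2}) term is vanishingly small for δ > 0 and is dropped in the standard sample-size formula.)
δ = d·√n ⇒ n = (δ/d)² = (2.802 / 0.6176)² = 20.57.
Rounding up, n = 21.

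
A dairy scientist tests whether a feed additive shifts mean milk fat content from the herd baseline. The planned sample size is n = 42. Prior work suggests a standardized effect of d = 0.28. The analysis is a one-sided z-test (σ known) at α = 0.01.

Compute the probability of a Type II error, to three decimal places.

Noncentrality parameter: δ = d·√n = 0.28 × √42 = 1.8146
Critical value for a one-sided test at α = 0.01: z_α = 2.326.
Power = P(Z > 2.326 − δ) = Φ(-0.512) = 0.3044.
Type II error: β = 1 − power = 1 − 0.3044 = 0.6956.

β ≈ 0.696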